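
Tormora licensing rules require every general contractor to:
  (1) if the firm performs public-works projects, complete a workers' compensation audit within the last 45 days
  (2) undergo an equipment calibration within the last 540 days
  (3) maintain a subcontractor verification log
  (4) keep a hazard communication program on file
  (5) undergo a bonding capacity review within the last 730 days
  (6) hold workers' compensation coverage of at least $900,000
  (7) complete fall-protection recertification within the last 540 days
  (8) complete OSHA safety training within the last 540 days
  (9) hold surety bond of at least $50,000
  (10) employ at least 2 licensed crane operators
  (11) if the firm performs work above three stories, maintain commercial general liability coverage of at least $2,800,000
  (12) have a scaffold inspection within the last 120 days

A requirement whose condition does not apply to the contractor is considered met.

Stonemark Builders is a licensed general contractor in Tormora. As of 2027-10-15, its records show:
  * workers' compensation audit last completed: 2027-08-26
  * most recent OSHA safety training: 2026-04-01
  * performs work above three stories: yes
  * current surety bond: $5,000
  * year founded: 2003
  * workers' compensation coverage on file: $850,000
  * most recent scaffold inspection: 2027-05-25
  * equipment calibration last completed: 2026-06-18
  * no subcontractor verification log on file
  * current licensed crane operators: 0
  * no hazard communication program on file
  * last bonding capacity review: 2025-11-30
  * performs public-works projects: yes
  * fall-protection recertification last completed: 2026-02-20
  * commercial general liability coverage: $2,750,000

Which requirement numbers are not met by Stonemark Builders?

1, 3, 4, 6, 7, 8, 9, 10, 11, 12

1. condition 'performs public-works projects' holds; workers' compensation audit 50 days ago vs limit 45 → not met
2. equipment calibration 484 days ago vs limit 540 → met
3. subcontractor verification log absent → not met
4. hazard communication program absent → not met
5. bonding capacity review 684 days ago vs limit 730 → met
6. workers' compensation coverage $850,000 < $900,000 → not met
7. fall-protection recertification 602 days ago vs limit 540 → not met
8. OSHA safety training 562 days ago vs limit 540 → not met
9. surety bond $5,000 < $50,000 → not met
10. licensed crane operators 0 < 2 → not met
11. condition 'performs work above three stories' holds; commercial general liability coverage $2,750,000 < $2,800,000 → not met
12. scaffold inspection 143 days ago vs limit 120 → not met
Not met: 1, 3, 4, 6, 7, 8, 9, 10, 11, 12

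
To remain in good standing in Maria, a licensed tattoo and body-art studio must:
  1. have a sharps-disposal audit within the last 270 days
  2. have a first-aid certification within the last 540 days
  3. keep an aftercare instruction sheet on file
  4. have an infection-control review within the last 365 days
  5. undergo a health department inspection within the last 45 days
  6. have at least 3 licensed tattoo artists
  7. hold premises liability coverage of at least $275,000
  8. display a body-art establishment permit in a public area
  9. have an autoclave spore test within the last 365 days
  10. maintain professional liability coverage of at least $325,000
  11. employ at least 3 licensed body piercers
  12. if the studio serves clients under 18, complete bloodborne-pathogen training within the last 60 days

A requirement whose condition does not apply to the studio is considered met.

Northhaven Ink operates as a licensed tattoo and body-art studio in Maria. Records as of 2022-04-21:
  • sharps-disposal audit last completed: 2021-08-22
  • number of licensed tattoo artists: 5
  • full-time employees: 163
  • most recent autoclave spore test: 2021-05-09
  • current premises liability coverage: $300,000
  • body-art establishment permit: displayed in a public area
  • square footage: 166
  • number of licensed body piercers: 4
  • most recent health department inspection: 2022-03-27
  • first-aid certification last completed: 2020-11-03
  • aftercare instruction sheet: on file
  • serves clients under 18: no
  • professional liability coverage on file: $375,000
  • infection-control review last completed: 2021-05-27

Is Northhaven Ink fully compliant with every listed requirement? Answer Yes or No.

Yes

1. sharps-disposal audit 242 days ago vs limit 270 → met
2. first-aid certification 534 days ago vs limit 540 → met
3. aftercare instruction sheet present → met
4. infection-control review 329 days ago vs limit 365 → met
5. health department inspection 25 days ago vs limit 45 → met
6. licensed tattoo artists 5 ≥ 3 → met
7. premises liability coverage $300,000 ≥ $275,000 → met
8. body-art establishment permit present → met
9. autoclave spore test 347 days ago vs limit 365 → met
10. professional liability coverage $375,000 ≥ $325,000 → met
11. licensed body piercers 4 ≥ 3 → met
12. condition 'serves clients under 18' does not hold → requirement n/a → met
All met.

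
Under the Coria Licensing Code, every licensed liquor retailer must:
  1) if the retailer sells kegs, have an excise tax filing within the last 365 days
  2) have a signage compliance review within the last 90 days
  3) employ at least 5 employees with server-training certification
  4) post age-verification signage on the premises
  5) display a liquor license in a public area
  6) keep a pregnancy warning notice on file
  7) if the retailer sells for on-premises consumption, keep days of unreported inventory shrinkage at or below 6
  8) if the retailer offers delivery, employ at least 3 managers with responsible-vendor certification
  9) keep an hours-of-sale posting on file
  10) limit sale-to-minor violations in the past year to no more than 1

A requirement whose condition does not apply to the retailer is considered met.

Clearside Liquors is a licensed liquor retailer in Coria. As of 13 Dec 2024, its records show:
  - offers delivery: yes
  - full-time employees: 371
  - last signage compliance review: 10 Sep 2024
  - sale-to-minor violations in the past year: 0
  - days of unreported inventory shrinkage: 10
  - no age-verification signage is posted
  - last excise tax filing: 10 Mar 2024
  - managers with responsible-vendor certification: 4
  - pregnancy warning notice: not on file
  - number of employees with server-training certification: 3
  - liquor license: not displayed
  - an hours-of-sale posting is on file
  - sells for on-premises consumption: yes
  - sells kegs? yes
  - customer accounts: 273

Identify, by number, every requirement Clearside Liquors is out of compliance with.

2, 3, 4, 5, 6, 7

1. condition 'sells kegs' holds; excise tax filing 278 days ago vs limit 365 → met
2. signage compliance review 94 days ago vs limit 90 → not met
3. employees with server-training certification 3 < 5 → not met
4. age-verification signage absent → not met
5. liquor license absent → not met
6. pregnancy warning notice absent → not met
7. condition 'sells for on-premises consumption' holds; days of unreported inventory shrinkage 10 > 6 → not met
8. condition 'offers delivery' holds; managers with responsible-vendor certification 4 ≥ 3 → met
9. hours-of-sale posting present → met
10. sale-to-minor violations in the past year 0 ≤ 1 → met
Not met: 2, 3, 4, 5, 6, 7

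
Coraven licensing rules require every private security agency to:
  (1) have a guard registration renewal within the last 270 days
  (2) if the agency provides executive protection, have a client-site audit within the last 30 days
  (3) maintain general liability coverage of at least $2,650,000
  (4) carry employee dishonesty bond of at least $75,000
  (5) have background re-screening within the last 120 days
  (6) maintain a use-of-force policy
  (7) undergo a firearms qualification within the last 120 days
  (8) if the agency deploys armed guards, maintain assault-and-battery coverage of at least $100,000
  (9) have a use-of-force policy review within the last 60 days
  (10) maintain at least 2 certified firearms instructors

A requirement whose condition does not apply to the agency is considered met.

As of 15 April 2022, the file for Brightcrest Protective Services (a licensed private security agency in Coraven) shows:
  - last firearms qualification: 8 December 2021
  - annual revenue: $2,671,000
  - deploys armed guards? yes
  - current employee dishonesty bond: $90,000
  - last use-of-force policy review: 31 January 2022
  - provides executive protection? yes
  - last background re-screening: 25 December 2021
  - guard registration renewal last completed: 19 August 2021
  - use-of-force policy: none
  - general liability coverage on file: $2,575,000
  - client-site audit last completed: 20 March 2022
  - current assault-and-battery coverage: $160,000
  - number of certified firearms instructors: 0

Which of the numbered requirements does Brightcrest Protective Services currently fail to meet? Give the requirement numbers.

1. guard registration renewal 239 days ago vs limit 270 → met
2. condition 'provides executive protection' holds; client-site audit 26 days ago vs limit 30 → met
3. general liability coverage $2,575,000 < $2,650,000 → not met
4. employee dishonesty bond $90,000 ≥ $75,000 → met
5. background re-screening 111 days ago vs limit 120 → met
6. use-of-force policy absent → not met
7. firearms qualification 128 days ago vs limit 120 → not met
8. condition 'deploys armed guards' holds; assault-and-battery coverage $160,000 ≥ $100,000 → met
9. use-of-force policy review 74 days ago vs limit 60 → not met
10. certified firearms instructors 0 < 2 → not met
Not met: 3, 6, 7, 9, 10

3, 6, 7, 9, 10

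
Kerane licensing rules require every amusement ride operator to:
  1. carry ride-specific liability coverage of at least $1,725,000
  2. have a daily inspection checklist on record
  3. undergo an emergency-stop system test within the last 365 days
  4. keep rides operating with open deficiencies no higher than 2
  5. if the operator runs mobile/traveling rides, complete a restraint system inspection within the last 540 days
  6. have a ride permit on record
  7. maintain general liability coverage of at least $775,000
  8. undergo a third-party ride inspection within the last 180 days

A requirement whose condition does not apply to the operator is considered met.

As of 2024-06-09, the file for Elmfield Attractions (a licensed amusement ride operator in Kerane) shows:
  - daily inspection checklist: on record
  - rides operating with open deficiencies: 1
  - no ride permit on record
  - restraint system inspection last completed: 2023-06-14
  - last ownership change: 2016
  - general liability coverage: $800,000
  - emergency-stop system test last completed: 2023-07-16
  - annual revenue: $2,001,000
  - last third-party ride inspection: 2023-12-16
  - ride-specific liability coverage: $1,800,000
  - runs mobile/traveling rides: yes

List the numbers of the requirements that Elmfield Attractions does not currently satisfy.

1. ride-specific liability coverage $1,800,000 ≥ $1,725,000 → met
2. daily inspection checklist present → met
3. emergency-stop system test 329 days ago vs limit 365 → met
4. rides operating with open deficiencies 1 ≤ 2 → met
5. condition 'runs mobile/traveling rides' holds; restraint system inspection 361 days ago vs limit 540 → met
6. ride permit absent → not met
7. general liability coverage $800,000 ≥ $775,000 → met
8. third-party ride inspection 176 days ago vs limit 180 → met
Not met: 6

6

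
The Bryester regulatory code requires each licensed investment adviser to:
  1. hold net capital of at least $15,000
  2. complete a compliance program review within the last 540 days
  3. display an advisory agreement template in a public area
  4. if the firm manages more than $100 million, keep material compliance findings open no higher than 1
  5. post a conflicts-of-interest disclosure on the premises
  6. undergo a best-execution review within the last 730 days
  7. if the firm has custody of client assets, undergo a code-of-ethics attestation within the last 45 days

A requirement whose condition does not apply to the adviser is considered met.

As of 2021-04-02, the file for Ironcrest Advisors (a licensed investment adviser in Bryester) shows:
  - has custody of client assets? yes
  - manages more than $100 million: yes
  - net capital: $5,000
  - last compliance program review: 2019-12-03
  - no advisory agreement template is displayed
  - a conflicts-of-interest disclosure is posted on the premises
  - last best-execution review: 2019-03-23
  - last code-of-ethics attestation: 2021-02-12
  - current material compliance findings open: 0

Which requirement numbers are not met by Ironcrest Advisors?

1, 3, 6, 7

1. net capital $5,000 < $15,000 → not met
2. compliance program review 486 days ago vs limit 540 → met
3. advisory agreement template absent → not met
4. condition 'manages more than $100 million' holds; material compliance findings open 0 ≤ 1 → met
5. conflicts-of-interest disclosure present → met
6. best-execution review 741 days ago vs limit 730 → not met
7. condition 'has custody of client assets' holds; code-of-ethics attestation 49 days ago vs limit 45 → not met
Not met: 1, 3, 6, 7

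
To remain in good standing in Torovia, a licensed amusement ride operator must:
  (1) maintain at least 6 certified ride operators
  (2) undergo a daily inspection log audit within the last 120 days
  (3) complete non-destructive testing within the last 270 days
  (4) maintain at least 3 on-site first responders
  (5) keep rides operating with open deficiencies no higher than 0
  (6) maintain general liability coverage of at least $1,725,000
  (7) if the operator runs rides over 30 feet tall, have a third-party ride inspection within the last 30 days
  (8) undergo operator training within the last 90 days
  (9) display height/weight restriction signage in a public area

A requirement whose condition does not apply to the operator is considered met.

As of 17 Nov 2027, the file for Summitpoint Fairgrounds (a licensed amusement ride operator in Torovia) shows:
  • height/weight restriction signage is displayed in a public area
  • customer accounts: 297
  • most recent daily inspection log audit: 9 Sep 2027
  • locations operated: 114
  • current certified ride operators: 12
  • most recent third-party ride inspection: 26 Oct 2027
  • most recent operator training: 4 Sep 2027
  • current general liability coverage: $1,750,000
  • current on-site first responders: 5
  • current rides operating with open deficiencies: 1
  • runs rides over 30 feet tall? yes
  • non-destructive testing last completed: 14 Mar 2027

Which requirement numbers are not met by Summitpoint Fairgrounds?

1. certified ride operators 12 ≥ 6 → met
2. daily inspection log audit 69 days ago vs limit 120 → met
3. non-destructive testing 248 days ago vs limit 270 → met
4. on-site first responders 5 ≥ 3 → met
5. rides operating with open deficiencies 1 > 0 → not met
6. general liability coverage $1,750,000 ≥ $1,725,000 → met
7. condition 'runs rides over 30 feet tall' holds; third-party ride inspection 22 days ago vs limit 30 → met
8. operator training 74 days ago vs limit 90 → met
9. height/weight restriction signage present → met
Not met: 5

5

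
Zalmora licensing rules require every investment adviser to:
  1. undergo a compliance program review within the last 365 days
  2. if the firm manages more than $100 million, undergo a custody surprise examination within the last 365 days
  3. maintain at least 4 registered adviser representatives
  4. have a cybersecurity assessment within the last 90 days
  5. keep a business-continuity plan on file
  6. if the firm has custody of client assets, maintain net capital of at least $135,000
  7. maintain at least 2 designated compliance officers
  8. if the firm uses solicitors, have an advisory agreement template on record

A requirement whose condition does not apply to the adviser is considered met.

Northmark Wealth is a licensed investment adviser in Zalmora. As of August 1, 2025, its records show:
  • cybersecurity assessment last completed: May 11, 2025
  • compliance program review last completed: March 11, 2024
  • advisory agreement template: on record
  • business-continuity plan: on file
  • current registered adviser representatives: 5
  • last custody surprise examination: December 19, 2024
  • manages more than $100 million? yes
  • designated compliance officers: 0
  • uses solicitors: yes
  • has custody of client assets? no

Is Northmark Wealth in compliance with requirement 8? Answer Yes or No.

8. condition 'uses solicitors' holds; advisory agreement template present → met

Yes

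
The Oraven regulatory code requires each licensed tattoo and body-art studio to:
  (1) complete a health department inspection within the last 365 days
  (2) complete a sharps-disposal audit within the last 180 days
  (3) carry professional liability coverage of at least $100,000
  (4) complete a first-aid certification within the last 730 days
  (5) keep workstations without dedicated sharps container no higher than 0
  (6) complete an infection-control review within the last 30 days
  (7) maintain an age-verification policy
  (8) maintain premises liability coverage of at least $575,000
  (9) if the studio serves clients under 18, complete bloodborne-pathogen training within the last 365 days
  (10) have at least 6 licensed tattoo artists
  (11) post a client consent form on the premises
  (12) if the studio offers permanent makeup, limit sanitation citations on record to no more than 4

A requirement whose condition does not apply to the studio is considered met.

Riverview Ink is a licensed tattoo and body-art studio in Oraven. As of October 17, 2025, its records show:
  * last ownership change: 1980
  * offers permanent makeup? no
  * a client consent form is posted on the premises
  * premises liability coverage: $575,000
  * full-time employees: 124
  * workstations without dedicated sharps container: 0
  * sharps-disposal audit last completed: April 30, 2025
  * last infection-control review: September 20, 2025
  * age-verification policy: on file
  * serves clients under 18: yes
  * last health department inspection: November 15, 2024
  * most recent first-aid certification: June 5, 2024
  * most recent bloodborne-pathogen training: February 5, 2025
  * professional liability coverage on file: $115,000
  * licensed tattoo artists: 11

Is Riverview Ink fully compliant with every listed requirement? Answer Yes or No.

1. health department inspection 336 days ago vs limit 365 → met
2. sharps-disposal audit 170 days ago vs limit 180 → met
3. professional liability coverage $115,000 ≥ $100,000 → met
4. first-aid certification 499 days ago vs limit 730 → met
5. workstations without dedicated sharps container 0 ≤ 0 → met
6. infection-control review 27 days ago vs limit 30 → met
7. age-verification policy present → met
8. premises liability coverage $575,000 ≥ $575,000 → met
9. condition 'serves clients under 18' holds; bloodborne-pathogen training 254 days ago vs limit 365 → met
10. licensed tattoo artists 11 ≥ 6 → met
11. client consent form present → met
12. condition 'offers permanent makeup' does not hold → requirement n/a → met
All met.

Yes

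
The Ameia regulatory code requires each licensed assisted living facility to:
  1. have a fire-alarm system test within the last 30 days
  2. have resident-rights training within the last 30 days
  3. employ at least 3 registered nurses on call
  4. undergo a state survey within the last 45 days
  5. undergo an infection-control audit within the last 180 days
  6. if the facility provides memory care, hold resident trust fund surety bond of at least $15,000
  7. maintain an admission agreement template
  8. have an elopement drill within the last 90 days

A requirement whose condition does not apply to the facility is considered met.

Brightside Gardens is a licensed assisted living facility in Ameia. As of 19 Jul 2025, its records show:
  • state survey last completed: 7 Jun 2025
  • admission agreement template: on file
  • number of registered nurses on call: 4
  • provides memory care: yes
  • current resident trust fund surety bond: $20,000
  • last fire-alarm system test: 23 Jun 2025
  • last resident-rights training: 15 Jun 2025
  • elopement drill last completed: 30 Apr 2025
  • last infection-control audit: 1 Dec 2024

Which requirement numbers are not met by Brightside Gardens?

2, 5

1. fire-alarm system test 26 days ago vs limit 30 → met
2. resident-rights training 34 days ago vs limit 30 → not met
3. registered nurses on call 4 ≥ 3 → met
4. state survey 42 days ago vs limit 45 → met
5. infection-control audit 230 days ago vs limit 180 → not met
6. condition 'provides memory care' holds; resident trust fund surety bond $20,000 ≥ $15,000 → met
7. admission agreement template present → met
8. elopement drill 80 days ago vs limit 90 → met
Not met: 2, 5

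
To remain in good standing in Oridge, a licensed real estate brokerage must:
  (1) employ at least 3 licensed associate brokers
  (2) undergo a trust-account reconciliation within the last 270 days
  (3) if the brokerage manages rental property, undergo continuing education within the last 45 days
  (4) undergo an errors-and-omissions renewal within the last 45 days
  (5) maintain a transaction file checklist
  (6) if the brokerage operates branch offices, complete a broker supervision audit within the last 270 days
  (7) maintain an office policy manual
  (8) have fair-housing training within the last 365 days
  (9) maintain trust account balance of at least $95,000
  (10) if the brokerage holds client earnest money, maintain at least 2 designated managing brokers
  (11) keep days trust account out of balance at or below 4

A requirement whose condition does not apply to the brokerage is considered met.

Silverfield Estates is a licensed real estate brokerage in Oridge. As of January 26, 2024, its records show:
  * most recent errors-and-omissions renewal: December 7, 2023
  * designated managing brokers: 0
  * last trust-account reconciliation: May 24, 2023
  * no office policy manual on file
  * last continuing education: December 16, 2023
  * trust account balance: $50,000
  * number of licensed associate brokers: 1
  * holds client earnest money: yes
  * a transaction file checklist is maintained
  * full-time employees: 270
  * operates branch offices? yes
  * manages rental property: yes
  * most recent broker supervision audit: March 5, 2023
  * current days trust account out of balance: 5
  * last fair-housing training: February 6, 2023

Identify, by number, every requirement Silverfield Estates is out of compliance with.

1. licensed associate brokers 1 < 3 → not met
2. trust-account reconciliation 247 days ago vs limit 270 → met
3. condition 'manages rental property' holds; continuing education 41 days ago vs limit 45 → met
4. errors-and-omissions renewal 50 days ago vs limit 45 → not met
5. transaction file checklist present → met
6. condition 'operates branch offices' holds; broker supervision audit 327 days ago vs limit 270 → not met
7. office policy manual absent → not met
8. fair-housing training 354 days ago vs limit 365 → met
9. trust account balance $50,000 < $95,000 → not met
10. condition 'holds client earnest money' holds; designated managing brokers 0 < 2 → not met
11. days trust account out of balance 5 > 4 → not met
Not met: 1, 4, 6, 7, 9, 10, 11

1, 4, 6, 7, 9, 10, 11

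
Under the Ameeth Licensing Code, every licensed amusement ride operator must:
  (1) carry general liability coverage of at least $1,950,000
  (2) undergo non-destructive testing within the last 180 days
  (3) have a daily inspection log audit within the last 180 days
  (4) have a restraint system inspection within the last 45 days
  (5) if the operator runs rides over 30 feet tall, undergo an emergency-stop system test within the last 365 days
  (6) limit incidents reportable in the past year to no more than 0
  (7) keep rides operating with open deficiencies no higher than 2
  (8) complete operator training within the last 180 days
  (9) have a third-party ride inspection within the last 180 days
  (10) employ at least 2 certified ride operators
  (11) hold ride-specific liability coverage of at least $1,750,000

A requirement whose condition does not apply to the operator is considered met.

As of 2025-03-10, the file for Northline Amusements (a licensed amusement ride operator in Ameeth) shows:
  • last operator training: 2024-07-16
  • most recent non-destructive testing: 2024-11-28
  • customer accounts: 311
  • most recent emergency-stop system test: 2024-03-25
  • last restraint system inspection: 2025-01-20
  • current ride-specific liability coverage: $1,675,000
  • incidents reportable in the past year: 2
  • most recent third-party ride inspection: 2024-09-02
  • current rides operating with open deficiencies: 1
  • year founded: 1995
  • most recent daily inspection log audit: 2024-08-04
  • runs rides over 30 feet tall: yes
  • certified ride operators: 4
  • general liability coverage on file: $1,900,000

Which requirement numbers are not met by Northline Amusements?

1. general liability coverage $1,900,000 < $1,950,000 → not met
2. non-destructive testing 102 days ago vs limit 180 → met
3. daily inspection log audit 218 days ago vs limit 180 → not met
4. restraint system inspection 49 days ago vs limit 45 → not met
5. condition 'runs rides over 30 feet tall' holds; emergency-stop system test 350 days ago vs limit 365 → met
6. incidents reportable in the past year 2 > 0 → not met
7. rides operating with open deficiencies 1 ≤ 2 → met
8. operator training 237 days ago vs limit 180 → not met
9. third-party ride inspection 189 days ago vs limit 180 → not met
10. certified ride operators 4 ≥ 2 → met
11. ride-specific liability coverage $1,675,000 < $1,750,000 → not met
Not met: 1, 3, 4, 6, 8, 9, 11

1, 3, 4, 6, 8, 9, 11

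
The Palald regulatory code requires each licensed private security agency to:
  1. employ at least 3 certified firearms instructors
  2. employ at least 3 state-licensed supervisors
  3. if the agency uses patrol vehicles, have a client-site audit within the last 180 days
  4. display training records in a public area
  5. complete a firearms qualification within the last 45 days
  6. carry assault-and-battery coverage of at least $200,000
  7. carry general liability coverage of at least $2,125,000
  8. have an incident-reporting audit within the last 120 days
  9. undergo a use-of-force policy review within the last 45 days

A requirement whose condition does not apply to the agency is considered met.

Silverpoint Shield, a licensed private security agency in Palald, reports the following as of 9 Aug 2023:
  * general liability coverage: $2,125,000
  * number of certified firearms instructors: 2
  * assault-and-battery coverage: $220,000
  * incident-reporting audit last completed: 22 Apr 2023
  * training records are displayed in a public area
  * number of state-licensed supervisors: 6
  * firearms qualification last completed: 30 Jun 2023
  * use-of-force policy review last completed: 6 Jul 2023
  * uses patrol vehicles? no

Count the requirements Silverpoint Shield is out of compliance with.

1

1. certified firearms instructors 2 < 3 → not met
2. state-licensed supervisors 6 ≥ 3 → met
3. condition 'uses patrol vehicles' does not hold → requirement n/a → met
4. training records present → met
5. firearms qualification 40 days ago vs limit 45 → met
6. assault-and-battery coverage $220,000 ≥ $200,000 → met
7. general liability coverage $2,125,000 ≥ $2,125,000 → met
8. incident-reporting audit 109 days ago vs limit 120 → met
9. use-of-force policy review 34 days ago vs limit 45 → met
Not met: 1 of 9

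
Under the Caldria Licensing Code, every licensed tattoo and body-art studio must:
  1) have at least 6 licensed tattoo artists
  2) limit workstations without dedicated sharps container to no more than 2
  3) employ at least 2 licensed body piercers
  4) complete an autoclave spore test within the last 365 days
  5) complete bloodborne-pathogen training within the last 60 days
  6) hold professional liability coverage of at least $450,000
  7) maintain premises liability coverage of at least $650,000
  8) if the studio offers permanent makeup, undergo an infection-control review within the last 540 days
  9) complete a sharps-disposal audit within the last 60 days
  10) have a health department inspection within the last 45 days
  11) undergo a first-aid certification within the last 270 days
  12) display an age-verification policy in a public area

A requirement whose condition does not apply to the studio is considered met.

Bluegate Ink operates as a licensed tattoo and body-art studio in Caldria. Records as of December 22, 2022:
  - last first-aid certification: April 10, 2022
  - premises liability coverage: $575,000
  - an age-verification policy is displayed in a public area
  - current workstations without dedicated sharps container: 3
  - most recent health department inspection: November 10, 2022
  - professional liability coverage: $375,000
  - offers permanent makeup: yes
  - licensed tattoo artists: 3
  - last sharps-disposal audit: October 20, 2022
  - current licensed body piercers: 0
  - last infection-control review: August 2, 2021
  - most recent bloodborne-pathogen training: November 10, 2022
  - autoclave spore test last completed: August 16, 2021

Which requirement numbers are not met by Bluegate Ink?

1. licensed tattoo artists 3 < 6 → not met
2. workstations without dedicated sharps container 3 > 2 → not met
3. licensed body piercers 0 < 2 → not met
4. autoclave spore test 493 days ago vs limit 365 → not met
5. bloodborne-pathogen training 42 days ago vs limit 60 → met
6. professional liability coverage $375,000 < $450,000 → not met
7. premises liability coverage $575,000 < $650,000 → not met
8. condition 'offers permanent makeup' holds; infection-control review 507 days ago vs limit 540 → met
9. sharps-disposal audit 63 days ago vs limit 60 → not met
10. health department inspection 42 days ago vs limit 45 → met
11. first-aid certification 256 days ago vs limit 270 → met
12. age-verification policy present → met
Not met: 1, 2, 3, 4, 6, 7, 9

1, 2, 3, 4, 6, 7, 9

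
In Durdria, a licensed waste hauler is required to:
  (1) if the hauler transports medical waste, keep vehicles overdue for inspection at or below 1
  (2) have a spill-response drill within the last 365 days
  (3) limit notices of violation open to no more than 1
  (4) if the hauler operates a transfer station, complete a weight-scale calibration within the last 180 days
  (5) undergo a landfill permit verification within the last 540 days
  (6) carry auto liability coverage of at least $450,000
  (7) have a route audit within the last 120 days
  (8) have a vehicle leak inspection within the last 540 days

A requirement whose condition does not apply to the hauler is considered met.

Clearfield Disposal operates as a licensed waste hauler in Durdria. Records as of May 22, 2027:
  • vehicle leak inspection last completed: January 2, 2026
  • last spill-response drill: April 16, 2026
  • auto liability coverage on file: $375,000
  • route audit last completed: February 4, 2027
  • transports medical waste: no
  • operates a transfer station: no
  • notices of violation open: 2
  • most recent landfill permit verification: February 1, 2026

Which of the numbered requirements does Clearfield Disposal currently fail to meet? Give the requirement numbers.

1. condition 'transports medical waste' does not hold → requirement n/a → met
2. spill-response drill 401 days ago vs limit 365 → not met
3. notices of violation open 2 > 1 → not met
4. condition 'operates a transfer station' does not hold → requirement n/a → met
5. landfill permit verification 475 days ago vs limit 540 → met
6. auto liability coverage $375,000 < $450,000 → not met
7. route audit 107 days ago vs limit 120 → met
8. vehicle leak inspection 505 days ago vs limit 540 → met
Not met: 2, 3, 6

2, 3, 6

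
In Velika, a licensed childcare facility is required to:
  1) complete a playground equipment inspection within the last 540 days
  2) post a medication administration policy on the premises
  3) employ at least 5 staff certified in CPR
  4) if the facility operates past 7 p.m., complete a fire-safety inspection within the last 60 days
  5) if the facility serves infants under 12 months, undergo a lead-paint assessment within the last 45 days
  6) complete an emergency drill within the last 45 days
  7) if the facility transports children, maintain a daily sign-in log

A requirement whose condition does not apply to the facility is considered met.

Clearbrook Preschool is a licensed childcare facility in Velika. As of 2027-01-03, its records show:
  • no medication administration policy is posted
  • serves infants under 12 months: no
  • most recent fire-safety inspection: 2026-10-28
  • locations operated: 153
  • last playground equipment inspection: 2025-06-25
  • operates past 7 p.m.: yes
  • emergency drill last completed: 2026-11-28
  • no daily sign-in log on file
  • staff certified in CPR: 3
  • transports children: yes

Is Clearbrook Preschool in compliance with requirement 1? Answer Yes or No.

1. playground equipment inspection 557 days ago vs limit 540 → not met

No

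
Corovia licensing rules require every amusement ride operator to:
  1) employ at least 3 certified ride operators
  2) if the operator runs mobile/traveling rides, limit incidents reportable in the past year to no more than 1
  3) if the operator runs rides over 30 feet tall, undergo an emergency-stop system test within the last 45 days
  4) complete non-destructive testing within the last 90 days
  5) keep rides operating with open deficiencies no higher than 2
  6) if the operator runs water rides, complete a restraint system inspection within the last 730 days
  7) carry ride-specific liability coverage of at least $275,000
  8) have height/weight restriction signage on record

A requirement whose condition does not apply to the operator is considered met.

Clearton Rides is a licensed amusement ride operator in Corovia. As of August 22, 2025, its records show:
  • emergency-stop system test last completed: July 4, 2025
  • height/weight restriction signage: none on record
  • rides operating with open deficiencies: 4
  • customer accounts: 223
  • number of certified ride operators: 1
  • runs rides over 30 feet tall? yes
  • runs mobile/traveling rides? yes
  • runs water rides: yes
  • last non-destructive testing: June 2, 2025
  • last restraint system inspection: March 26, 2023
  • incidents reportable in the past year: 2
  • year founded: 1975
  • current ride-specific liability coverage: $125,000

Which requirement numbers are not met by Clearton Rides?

1, 2, 3, 5, 6, 7, 8

1. certified ride operators 1 < 3 → not met
2. condition 'runs mobile/traveling rides' holds; incidents reportable in the past year 2 > 1 → not met
3. condition 'runs rides over 30 feet tall' holds; emergency-stop system test 49 days ago vs limit 45 → not met
4. non-destructive testing 81 days ago vs limit 90 → met
5. rides operating with open deficiencies 4 > 2 → not met
6. condition 'runs water rides' holds; restraint system inspection 880 days ago vs limit 730 → not met
7. ride-specific liability coverage $125,000 < $275,000 → not met
8. height/weight restriction signage absent → not met
Not met: 1, 2, 3, 5, 6, 7, 8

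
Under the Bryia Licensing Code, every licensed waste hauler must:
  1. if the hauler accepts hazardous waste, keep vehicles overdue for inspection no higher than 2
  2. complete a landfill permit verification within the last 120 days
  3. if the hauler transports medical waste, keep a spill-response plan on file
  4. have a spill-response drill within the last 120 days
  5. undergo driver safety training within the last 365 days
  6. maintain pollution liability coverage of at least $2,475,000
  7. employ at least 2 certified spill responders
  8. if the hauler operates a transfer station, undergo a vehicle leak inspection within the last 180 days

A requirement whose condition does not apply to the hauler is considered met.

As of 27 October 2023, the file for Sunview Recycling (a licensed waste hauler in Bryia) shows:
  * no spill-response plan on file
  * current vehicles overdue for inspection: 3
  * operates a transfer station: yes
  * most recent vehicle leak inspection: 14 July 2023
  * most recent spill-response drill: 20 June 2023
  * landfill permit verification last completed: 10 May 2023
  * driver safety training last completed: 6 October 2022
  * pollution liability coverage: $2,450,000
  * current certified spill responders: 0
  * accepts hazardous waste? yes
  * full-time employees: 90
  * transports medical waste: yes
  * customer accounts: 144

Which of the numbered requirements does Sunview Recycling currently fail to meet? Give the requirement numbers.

1. condition 'accepts hazardous waste' holds; vehicles overdue for inspection 3 > 2 → not met
2. landfill permit verification 170 days ago vs limit 120 → not met
3. condition 'transports medical waste' holds; spill-response plan absent → not met
4. spill-response drill 129 days ago vs limit 120 → not met
5. driver safety training 386 days ago vs limit 365 → not met
6. pollution liability coverage $2,450,000 < $2,475,000 → not met
7. certified spill responders 0 < 2 → not met
8. condition 'operates a transfer station' holds; vehicle leak inspection 105 days ago vs limit 180 → met
Not met: 1, 2, 3, 4, 5, 6, 7

1, 2, 3, 4, 5, 6, 7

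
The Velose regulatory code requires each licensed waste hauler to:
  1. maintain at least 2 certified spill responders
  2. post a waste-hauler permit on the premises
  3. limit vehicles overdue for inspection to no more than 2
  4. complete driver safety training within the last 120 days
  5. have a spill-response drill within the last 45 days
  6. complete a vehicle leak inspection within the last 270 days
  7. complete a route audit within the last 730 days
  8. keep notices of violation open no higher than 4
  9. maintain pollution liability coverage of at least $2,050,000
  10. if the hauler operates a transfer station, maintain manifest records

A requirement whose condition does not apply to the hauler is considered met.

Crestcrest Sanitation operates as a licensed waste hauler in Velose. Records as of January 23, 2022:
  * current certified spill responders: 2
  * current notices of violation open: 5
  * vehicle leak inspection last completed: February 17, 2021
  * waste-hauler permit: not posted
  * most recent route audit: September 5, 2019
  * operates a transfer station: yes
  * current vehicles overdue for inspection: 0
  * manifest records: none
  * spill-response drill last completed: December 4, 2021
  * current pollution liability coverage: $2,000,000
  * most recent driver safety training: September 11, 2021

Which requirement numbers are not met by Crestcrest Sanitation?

2, 4, 5, 6, 7, 8, 9, 10

1. certified spill responders 2 ≥ 2 → met
2. waste-hauler permit absent → not met
3. vehicles overdue for inspection 0 ≤ 2 → met
4. driver safety training 134 days ago vs limit 120 → not met
5. spill-response drill 50 days ago vs limit 45 → not met
6. vehicle leak inspection 340 days ago vs limit 270 → not met
7. route audit 871 days ago vs limit 730 → not met
8. notices of violation open 5 > 4 → not met
9. pollution liability coverage $2,000,000 < $2,050,000 → not met
10. condition 'operates a transfer station' holds; manifest records absent → not met
Not met: 2, 4, 5, 6, 7, 8, 9, 10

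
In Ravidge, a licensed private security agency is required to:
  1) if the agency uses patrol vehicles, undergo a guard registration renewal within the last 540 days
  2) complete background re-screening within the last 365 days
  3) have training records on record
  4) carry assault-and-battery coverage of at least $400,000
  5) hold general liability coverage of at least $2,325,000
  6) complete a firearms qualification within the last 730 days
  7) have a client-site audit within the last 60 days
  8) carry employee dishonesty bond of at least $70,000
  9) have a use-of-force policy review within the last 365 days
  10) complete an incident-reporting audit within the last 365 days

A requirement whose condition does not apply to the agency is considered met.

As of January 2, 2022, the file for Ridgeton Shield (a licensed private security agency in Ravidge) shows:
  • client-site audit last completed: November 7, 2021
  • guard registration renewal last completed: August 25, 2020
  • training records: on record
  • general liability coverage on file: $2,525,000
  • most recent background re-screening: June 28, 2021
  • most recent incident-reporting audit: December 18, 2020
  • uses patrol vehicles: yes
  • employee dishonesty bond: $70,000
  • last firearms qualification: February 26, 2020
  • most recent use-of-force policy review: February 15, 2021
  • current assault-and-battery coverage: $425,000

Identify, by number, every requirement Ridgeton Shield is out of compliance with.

1. condition 'uses patrol vehicles' holds; guard registration renewal 495 days ago vs limit 540 → met
2. background re-screening 188 days ago vs limit 365 → met
3. training records present → met
4. assault-and-battery coverage $425,000 ≥ $400,000 → met
5. general liability coverage $2,525,000 ≥ $2,325,000 → met
6. firearms qualification 676 days ago vs limit 730 → met
7. client-site audit 56 days ago vs limit 60 → met
8. employee dishonesty bond $70,000 ≥ $70,000 → met
9. use-of-force policy review 321 days ago vs limit 365 → met
10. incident-reporting audit 380 days ago vs limit 365 → not met
Not met: 10

10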